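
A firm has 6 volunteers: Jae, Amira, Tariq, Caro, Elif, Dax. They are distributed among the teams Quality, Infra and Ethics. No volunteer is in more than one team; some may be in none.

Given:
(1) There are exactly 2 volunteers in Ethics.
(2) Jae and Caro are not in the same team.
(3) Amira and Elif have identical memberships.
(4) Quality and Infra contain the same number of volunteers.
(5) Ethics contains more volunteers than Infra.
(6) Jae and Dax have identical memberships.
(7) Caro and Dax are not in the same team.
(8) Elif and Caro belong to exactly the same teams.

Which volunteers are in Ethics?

Ethics = {Dax, Jae}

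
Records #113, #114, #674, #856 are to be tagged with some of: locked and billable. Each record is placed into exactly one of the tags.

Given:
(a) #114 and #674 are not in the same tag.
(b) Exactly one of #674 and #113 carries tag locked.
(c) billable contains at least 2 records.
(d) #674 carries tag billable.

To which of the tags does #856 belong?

From (d): #674 ∈ billable.
(a): #114 ∉ billable.
(b) (exactly one): #113 ∈ locked.
(c): only 2 candidates remain for billable, so all are in.
Only one tag left: #114 ∈ locked.

#856: billable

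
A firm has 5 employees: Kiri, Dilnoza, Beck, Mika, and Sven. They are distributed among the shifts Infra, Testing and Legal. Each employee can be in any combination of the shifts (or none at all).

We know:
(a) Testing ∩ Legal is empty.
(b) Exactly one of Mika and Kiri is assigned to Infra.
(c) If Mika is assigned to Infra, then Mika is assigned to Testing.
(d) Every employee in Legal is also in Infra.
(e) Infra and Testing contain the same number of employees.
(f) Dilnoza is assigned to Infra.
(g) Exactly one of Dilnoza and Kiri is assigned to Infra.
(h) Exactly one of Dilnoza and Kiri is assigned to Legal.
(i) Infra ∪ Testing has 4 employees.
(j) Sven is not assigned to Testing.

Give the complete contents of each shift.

From (f): Dilnoza ∈ Infra.
From (j): Sven ∉ Testing.
(g) (exactly one): Kiri ∉ Infra.
(b) (exactly one): Mika ∈ Infra.
(c): Mika ∈ Testing.
(d) contrapositive: Kiri ∉ Legal.
(h) (exactly one): Dilnoza ∈ Legal.
(a) (disjoint): Dilnoza ∉ Testing.
(a) (disjoint): Mika ∉ Legal.
Suppose Kiri ∉ Testing: no assignment then satisfies all the clues, so Kiri ∈ Testing.

Infra = {Beck, Dilnoza, Mika}; Testing = {Beck, Kiri, Mika}; Legal = {Dilnoza}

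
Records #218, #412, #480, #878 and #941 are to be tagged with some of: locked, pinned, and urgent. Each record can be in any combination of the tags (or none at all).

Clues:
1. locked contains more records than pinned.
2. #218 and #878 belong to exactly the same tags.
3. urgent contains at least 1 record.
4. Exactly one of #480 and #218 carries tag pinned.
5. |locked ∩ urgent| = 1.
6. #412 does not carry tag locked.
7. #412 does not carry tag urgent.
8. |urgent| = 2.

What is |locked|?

3

From (6): #412 ∉ locked.
From (7): #412 ∉ urgent.
Suppose #218 ∉ locked: no assignment then satisfies all the clues, so #218 ∈ locked.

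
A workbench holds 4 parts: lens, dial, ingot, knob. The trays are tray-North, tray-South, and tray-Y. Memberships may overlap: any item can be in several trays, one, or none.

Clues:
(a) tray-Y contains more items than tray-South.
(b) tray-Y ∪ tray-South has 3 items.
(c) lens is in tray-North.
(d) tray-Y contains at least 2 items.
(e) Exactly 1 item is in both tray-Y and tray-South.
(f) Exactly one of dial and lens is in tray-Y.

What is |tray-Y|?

3

From (c): lens ∈ tray-North.
Suppose ingot ∉ tray-Y: no assignment then satisfies all the clues, so ingot ∈ tray-Y.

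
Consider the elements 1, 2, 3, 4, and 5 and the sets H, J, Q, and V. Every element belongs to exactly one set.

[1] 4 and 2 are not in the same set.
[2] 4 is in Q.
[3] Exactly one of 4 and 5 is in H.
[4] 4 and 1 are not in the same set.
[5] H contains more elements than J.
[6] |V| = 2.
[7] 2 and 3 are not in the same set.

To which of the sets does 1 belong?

1: V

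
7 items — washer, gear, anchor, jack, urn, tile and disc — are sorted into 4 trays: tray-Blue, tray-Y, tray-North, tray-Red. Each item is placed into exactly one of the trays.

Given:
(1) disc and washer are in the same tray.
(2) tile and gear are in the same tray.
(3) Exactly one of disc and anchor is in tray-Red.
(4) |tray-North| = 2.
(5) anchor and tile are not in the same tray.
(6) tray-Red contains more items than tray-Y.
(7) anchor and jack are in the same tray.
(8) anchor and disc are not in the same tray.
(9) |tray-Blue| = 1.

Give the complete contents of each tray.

tray-Blue = {urn}; tray-Y = {}; tray-North = {anchor, jack}; tray-Red = {disc, gear, tile, washer}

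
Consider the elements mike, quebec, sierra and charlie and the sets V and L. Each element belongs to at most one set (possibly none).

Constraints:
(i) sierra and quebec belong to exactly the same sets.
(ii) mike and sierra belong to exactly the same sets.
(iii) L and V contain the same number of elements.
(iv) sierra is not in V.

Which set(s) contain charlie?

charlie: none

From (iv): sierra ∉ V.
(i): quebec matches sierra: quebec ∉ V.
(ii): mike matches sierra: mike ∉ V.
Suppose charlie ∈ V: no assignment then satisfies all the clues, so charlie ∉ V.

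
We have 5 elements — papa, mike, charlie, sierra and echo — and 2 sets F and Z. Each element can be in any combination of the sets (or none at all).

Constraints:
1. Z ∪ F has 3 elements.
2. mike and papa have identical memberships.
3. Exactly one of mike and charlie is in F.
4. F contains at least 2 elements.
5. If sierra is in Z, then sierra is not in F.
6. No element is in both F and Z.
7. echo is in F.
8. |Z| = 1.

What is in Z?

From (7): echo ∈ F.
(6) (disjoint): echo ∉ Z.
Suppose papa ∈ Z: no assignment then satisfies all the clues, so papa ∉ Z.

Z = {sierra}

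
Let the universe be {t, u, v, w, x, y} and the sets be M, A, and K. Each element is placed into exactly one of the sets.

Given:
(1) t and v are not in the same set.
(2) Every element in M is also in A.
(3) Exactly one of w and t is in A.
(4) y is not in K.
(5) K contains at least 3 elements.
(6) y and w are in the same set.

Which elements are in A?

A = {v, w, y}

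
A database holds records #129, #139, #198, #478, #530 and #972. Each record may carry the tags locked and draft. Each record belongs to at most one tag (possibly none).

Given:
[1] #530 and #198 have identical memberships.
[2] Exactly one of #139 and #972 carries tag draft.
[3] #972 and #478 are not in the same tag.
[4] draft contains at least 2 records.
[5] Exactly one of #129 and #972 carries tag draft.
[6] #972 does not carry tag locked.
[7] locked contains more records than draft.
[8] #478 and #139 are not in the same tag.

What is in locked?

locked = {#198, #478, #530}

From (6): #972 ∉ locked.
Suppose #129 ∈ locked: no assignment then satisfies all the clues, so #129 ∉ locked.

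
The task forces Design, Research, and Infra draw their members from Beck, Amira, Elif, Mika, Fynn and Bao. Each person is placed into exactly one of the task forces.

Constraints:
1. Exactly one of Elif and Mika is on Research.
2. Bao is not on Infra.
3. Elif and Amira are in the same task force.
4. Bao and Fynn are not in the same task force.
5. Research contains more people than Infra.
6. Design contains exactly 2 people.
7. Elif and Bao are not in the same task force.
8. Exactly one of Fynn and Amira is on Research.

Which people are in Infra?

Infra = {Fynn}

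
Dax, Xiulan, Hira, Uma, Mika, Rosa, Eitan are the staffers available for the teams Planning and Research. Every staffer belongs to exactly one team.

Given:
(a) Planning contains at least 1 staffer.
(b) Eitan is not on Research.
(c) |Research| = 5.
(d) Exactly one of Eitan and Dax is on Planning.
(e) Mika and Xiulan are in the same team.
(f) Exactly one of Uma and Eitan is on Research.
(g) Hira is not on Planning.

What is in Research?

Research = {Dax, Hira, Mika, Uma, Xiulan}

From (b): Eitan ∉ Research.
From (g): Hira ∉ Planning.
(f) (exactly one): Uma ∈ Research.
Only one team left: Hira ∈ Research.
Only one team left: Eitan ∈ Planning.
(d) (exactly one): Dax ∉ Planning.
Only one team left: Dax ∈ Research.
Suppose Xiulan ∉ Research: no assignment then satisfies all the clues, so Xiulan ∈ Research.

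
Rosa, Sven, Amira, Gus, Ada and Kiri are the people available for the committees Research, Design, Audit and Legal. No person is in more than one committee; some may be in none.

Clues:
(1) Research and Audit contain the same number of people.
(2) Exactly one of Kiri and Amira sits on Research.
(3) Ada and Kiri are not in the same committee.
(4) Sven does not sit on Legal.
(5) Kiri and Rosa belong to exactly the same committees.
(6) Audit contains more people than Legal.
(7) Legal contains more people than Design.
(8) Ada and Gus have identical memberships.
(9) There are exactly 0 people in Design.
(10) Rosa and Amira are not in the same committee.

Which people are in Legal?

Legal = {Amira}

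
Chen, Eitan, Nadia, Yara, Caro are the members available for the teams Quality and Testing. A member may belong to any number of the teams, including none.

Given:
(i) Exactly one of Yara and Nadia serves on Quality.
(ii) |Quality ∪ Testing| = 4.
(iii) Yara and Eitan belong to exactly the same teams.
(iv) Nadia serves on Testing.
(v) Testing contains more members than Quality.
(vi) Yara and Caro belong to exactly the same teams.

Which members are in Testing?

Testing = {Caro, Eitan, Nadia, Yara}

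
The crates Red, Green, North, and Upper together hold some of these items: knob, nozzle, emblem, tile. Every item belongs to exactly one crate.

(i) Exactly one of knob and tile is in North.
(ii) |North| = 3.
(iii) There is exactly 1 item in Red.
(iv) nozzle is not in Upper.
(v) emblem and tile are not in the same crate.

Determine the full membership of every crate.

Red = {tile}; Green = {}; North = {emblem, knob, nozzle}; Upper = {}

From (iv): nozzle ∉ Upper.
Suppose knob ∈ Red: no assignment then satisfies all the clues, so knob ∉ Red.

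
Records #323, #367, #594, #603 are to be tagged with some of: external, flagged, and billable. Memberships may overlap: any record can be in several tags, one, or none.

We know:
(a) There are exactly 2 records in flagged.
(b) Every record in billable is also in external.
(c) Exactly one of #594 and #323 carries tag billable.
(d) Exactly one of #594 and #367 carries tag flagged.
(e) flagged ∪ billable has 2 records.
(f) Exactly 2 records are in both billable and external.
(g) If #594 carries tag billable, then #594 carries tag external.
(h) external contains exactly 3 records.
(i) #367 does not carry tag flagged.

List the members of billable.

billable = {#594, #603}

From (i): #367 ∉ flagged.
(d) (exactly one): #594 ∈ flagged.
Suppose #323 ∈ billable: no assignment then satisfies all the clues, so #323 ∉ billable.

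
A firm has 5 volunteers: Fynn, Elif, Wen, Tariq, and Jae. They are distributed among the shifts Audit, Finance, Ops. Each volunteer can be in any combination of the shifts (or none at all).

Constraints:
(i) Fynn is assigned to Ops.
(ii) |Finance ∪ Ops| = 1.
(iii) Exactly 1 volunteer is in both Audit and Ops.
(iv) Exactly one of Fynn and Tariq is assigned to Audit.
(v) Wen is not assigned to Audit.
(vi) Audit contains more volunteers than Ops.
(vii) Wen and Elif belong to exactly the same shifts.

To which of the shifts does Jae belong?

Jae: Audit

From (i): Fynn ∈ Ops.
From (v): Wen ∉ Audit.
(vii): Elif matches Wen: Elif ∉ Audit.
Suppose Jae ∉ Audit: no assignment then satisfies all the clues, so Jae ∈ Audit.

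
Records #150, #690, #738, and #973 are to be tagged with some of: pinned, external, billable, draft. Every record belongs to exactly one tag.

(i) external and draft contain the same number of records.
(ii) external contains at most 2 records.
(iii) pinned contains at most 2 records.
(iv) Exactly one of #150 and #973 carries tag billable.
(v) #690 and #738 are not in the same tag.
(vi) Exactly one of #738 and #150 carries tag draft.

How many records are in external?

1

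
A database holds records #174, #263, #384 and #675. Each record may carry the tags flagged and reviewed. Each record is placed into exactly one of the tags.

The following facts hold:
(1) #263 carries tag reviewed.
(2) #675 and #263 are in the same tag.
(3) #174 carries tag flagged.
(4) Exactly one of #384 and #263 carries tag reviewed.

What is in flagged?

flagged = {#174, #384}

From (1): #263 ∈ reviewed.
From (3): #174 ∈ flagged.
(2): #675 matches #263: #675 ∉ flagged.
(2): #675 matches #263: #675 ∈ reviewed.
(4) (exactly one): #384 ∉ reviewed.
Only one tag left: #384 ∈ flagged.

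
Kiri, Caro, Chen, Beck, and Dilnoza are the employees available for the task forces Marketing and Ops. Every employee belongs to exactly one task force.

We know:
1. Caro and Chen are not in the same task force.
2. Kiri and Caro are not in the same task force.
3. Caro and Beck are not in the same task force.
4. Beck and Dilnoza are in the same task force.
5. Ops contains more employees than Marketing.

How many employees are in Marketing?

1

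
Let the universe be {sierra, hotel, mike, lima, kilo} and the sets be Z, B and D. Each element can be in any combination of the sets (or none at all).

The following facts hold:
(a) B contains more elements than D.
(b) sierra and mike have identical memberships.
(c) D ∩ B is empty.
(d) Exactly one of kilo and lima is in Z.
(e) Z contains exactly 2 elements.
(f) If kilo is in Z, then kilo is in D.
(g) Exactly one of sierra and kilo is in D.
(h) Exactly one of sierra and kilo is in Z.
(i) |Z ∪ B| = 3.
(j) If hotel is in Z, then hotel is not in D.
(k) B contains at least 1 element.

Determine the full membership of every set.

Z = {hotel, kilo}; B = {hotel, lima}; D = {kilo}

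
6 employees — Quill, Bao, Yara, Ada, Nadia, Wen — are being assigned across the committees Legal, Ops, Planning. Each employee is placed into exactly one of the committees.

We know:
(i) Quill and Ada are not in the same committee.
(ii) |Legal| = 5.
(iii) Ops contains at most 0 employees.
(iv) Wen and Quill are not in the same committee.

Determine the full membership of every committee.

Legal = {Ada, Bao, Nadia, Wen, Yara}; Ops = {}; Planning = {Quill}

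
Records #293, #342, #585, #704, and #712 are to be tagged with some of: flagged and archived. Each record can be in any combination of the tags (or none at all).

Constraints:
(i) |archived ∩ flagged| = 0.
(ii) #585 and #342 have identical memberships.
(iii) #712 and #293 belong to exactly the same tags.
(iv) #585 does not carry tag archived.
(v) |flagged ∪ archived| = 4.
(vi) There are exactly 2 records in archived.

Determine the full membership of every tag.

From (iv): #585 ∉ archived.
(ii): #342 matches #585: #342 ∉ archived.
Suppose #293 ∈ flagged: no assignment then satisfies all the clues, so #293 ∉ flagged.

flagged = {#342, #585}; archived = {#293, #712}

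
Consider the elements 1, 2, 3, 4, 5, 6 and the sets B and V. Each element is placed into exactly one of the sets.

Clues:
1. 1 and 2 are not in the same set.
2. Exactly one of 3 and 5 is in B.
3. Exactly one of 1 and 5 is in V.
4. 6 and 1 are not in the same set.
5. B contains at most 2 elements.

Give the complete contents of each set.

B = {1, 3}; V = {2, 4, 5, 6}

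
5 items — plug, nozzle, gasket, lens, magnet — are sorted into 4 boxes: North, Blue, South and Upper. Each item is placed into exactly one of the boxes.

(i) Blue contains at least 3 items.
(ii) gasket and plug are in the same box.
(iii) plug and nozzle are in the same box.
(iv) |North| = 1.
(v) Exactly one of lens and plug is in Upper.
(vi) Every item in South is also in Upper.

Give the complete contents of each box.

North = {magnet}; Blue = {gasket, nozzle, plug}; South = {}; Upper = {lens}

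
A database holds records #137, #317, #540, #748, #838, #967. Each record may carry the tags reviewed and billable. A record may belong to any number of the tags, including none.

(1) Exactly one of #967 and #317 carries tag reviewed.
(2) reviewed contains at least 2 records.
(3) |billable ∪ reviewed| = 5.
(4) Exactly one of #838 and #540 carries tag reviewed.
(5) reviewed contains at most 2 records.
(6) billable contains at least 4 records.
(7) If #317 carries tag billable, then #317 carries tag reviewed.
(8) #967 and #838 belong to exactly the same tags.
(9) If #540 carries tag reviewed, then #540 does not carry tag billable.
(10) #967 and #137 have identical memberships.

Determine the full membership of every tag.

reviewed = {#317, #540}; billable = {#137, #317, #838, #967}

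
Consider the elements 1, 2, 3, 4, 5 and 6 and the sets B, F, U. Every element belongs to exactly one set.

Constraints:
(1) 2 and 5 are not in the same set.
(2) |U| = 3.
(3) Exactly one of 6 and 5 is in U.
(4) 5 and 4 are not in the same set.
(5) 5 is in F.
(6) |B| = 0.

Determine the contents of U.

U = {2, 4, 6}

From (5): 5 ∈ F.
(1): 2 ∉ F.
(3) (exactly one): 6 ∈ U.
(4): 4 ∉ F.
(6): B already has 0, so the rest are out.
Only one set left: 2 ∈ U.
Only one set left: 4 ∈ U.
(2): U already has 3, so the rest are out.
Only one set left: 1 ∈ F.
Only one set left: 3 ∈ F.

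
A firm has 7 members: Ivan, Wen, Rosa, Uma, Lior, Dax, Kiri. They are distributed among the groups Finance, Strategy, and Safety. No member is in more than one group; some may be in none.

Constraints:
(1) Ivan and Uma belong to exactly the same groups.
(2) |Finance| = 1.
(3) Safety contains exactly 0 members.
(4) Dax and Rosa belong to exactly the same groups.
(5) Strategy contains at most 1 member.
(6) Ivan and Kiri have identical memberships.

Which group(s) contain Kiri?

Kiri: none

(3): Safety already has 0, so the rest are out.
Suppose Kiri ∈ Finance: no assignment then satisfies all the clues, so Kiri ∉ Finance.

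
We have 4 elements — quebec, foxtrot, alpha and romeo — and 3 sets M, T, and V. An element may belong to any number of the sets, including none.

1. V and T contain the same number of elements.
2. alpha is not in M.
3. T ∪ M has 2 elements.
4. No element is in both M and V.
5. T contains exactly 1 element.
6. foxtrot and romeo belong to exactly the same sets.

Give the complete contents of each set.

M = {quebec}; T = {alpha}; V = {alpha}

From (2): alpha ∉ M.
Suppose quebec ∉ M: no assignment then satisfies all the clues, so quebec ∈ M.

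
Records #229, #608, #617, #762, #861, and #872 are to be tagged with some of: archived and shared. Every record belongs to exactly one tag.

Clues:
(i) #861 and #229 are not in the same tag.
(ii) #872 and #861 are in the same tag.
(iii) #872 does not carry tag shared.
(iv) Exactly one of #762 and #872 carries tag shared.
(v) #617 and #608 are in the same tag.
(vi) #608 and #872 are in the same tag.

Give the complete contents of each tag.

From (iii): #872 ∉ shared.
(ii): #861 matches #872: #861 ∉ shared.
(iv) (exactly one): #762 ∈ shared.
(vi): #608 matches #872: #608 ∉ shared.
Only one tag left: #608 ∈ archived.
Only one tag left: #861 ∈ archived.
Only one tag left: #872 ∈ archived.
(i): #229 ∉ archived.
(v): #617 matches #608: #617 ∈ archived.
Only one tag left: #229 ∈ shared.

archived = {#608, #617, #861, #872}; shared = {#229, #762}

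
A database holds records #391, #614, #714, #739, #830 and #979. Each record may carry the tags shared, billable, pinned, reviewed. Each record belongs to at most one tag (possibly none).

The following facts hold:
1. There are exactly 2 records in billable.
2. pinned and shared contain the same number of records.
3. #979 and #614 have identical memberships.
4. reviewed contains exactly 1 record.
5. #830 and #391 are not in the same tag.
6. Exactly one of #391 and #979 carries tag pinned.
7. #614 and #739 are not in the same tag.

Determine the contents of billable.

billable = {#614, #979}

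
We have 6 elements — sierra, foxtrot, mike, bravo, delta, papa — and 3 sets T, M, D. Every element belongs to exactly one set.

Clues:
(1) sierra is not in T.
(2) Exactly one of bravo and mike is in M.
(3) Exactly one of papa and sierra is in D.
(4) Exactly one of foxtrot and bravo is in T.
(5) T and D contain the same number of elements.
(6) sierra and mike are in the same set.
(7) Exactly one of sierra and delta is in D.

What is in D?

D = {mike, sierra}

From (1): sierra ∉ T.
(6): mike matches sierra: mike ∉ T.
Suppose sierra ∉ D: no assignment then satisfies all the clues, so sierra ∈ D.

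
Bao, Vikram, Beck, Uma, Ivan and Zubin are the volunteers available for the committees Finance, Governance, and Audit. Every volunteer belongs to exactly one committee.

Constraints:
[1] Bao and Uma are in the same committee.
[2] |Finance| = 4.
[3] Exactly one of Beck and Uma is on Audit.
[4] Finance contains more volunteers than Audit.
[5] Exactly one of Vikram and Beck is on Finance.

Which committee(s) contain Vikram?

Vikram: Finance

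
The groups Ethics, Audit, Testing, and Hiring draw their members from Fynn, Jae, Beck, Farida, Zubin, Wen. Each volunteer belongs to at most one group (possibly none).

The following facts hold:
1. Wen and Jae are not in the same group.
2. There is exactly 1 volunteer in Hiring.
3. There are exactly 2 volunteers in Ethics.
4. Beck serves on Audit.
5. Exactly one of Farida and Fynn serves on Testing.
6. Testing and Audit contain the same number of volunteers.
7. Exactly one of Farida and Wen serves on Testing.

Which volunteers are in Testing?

Testing = {Farida}

From (4): Beck ∈ Audit.
Suppose Fynn ∈ Testing: no assignment then satisfies all the clues, so Fynn ∉ Testing.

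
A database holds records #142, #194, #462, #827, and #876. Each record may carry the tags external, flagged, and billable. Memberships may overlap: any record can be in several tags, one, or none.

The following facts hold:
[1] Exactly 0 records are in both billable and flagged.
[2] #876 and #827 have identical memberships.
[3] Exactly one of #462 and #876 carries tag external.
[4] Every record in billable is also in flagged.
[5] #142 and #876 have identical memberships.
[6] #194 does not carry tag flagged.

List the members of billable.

billable = {}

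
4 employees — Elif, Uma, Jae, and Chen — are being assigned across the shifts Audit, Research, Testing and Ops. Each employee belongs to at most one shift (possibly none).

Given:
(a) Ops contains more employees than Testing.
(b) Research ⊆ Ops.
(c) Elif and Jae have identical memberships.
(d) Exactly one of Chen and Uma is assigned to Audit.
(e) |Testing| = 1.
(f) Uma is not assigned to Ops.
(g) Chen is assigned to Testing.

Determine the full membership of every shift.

Audit = {Uma}; Research = {}; Testing = {Chen}; Ops = {Elif, Jae}

From (f): Uma ∉ Ops.
From (g): Chen ∈ Testing.
(b) contrapositive: Uma ∉ Research.
(d) (exactly one): Uma ∈ Audit.
(e): Testing already has 1, so the rest are out.
Suppose Elif ∈ Audit: no assignment then satisfies all the clues, so Elif ∉ Audit.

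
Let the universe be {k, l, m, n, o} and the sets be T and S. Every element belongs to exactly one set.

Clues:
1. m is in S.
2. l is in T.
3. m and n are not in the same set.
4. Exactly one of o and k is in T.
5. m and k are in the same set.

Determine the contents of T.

T = {l, n, o}

From (1): m ∈ S.
From (2): l ∈ T.
(3): n ∉ S.
(5): k matches m: k ∉ T.
(5): k matches m: k ∈ S.
Only one set left: n ∈ T.
(4) (exactly one): o ∈ T.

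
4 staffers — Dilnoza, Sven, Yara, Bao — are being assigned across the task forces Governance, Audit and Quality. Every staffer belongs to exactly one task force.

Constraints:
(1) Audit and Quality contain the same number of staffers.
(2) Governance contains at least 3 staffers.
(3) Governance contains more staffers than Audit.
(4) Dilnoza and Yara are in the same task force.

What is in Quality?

Quality = {}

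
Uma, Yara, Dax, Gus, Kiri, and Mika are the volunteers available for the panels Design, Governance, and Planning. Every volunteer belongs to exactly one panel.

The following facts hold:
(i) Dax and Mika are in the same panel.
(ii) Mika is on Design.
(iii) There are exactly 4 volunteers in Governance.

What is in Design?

Design = {Dax, Mika}

From (ii): Mika ∈ Design.
(i): Dax matches Mika: Dax ∈ Design.
(iii): only 4 candidates remain for Governance, so all are in.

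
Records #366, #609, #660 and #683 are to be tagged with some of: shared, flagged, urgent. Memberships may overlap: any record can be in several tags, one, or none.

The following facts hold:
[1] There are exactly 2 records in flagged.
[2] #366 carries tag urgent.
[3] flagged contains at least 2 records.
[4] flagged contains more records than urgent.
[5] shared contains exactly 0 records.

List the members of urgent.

urgent = {#366}

From (2): #366 ∈ urgent.
(5): shared already has 0, so the rest are out.
Suppose #609 ∈ urgent: no assignment then satisfies all the clues, so #609 ∉ urgent.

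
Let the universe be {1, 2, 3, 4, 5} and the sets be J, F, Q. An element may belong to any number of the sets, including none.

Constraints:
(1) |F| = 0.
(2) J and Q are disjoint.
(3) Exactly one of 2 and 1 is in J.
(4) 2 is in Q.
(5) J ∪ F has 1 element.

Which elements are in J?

J = {1}

From (4): 2 ∈ Q.
(1): F already has 0, so the rest are out.
(2) (disjoint): 2 ∉ J.
(3) (exactly one): 1 ∈ J.
(2) (disjoint): 1 ∉ Q.
Suppose 3 ∈ J: no assignment then satisfies all the clues, so 3 ∉ J.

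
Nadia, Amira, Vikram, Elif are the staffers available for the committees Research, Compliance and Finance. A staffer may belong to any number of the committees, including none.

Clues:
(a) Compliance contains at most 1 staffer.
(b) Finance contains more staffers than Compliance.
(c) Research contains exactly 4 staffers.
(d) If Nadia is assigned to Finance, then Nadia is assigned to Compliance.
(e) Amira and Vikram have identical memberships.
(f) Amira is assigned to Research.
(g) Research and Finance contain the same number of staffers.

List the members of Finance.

Finance = {Amira, Elif, Nadia, Vikram}

From (f): Amira ∈ Research.
(c): only 4 candidates remain for Research, so all are in.
Suppose Nadia ∉ Finance: no assignment then satisfies all the clues, so Nadia ∈ Finance.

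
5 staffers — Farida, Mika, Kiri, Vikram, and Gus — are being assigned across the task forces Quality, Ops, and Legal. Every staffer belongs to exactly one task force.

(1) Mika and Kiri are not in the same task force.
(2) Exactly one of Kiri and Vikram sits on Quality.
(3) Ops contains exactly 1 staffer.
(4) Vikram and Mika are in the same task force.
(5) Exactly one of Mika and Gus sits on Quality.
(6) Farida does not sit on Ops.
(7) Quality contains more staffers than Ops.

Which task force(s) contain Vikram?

From (6): Farida ∉ Ops.
Suppose Vikram ∉ Quality: no assignment then satisfies all the clues, so Vikram ∈ Quality.

Vikram: Quality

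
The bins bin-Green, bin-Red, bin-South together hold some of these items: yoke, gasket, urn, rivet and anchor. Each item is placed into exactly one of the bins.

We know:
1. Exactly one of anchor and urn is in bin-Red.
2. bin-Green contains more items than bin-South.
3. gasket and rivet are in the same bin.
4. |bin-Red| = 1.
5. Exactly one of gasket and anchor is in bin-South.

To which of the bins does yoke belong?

yoke: bin-Green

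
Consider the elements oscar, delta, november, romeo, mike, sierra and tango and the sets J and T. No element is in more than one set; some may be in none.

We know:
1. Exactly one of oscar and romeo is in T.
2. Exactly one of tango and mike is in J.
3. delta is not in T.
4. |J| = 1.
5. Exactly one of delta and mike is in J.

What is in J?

J = {mike}

From (3): delta ∉ T.
Suppose oscar ∈ J: no assignment then satisfies all the clues, so oscar ∉ J.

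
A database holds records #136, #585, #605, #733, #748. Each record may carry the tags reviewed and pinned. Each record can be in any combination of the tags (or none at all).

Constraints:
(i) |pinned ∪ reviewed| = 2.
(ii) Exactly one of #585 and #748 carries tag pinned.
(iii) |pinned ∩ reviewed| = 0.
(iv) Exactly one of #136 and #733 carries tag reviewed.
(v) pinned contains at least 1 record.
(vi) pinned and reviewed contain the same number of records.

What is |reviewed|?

1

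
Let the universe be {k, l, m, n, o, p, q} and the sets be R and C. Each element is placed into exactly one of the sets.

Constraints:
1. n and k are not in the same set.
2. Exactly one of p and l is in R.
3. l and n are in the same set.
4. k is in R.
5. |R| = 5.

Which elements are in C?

C = {l, n}

From (4): k ∈ R.
(1): n ∉ R.
(3): l matches n: l ∉ R.
(5): only 5 candidates remain for R, so all are in.
Only one set left: l ∈ C.
Only one set left: n ∈ C.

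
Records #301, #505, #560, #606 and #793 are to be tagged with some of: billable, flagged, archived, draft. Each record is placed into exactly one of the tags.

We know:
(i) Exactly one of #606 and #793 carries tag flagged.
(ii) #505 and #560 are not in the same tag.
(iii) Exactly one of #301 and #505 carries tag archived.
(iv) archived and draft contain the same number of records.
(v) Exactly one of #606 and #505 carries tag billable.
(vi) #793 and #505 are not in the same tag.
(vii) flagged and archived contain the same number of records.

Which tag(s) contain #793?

#793: flagged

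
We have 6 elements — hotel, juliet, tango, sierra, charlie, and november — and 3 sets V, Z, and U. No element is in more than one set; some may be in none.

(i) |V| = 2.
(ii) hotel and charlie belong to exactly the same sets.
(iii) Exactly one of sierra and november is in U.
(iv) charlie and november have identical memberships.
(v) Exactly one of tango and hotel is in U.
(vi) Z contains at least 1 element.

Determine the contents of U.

U = {charlie, hotel, november}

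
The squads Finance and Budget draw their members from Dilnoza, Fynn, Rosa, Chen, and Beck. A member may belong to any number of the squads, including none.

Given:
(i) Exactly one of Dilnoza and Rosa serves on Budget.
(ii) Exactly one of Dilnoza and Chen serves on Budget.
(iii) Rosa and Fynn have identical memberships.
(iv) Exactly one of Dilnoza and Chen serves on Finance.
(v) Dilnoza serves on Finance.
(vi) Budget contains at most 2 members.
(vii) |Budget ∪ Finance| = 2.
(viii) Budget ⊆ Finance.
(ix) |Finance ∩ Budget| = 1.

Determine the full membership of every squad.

Finance = {Beck, Dilnoza}; Budget = {Dilnoza}

From (v): Dilnoza ∈ Finance.
(iv) (exactly one): Chen ∉ Finance.
(viii) contrapositive: Chen ∉ Budget.
(ii) (exactly one): Dilnoza ∈ Budget.
(i) (exactly one): Rosa ∉ Budget.
(iii): Fynn matches Rosa: Fynn ∉ Budget.
Suppose Fynn ∈ Finance: no assignment then satisfies all the clues, so Fynn ∉ Finance.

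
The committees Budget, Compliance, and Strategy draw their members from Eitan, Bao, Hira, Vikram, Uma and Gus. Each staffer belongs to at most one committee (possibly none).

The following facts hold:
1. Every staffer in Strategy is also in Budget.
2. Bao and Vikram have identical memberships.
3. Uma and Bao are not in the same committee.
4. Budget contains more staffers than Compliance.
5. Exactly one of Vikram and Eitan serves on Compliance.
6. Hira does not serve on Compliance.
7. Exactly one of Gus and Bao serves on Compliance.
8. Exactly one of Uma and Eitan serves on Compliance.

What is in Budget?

Budget = {Bao, Hira, Vikram}

From (6): Hira ∉ Compliance.
Suppose Eitan ∈ Budget: no assignment then satisfies all the clues, so Eitan ∉ Budget.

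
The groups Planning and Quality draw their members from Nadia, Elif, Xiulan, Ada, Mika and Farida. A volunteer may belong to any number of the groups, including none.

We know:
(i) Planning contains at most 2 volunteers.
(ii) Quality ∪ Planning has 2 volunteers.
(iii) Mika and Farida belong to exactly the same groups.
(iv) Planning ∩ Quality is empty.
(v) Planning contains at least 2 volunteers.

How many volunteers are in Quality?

0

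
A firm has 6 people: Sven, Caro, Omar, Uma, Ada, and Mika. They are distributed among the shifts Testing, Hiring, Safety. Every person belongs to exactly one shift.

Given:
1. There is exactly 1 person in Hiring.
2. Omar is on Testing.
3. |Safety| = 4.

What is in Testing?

Testing = {Omar}

From (2): Omar ∈ Testing.
Suppose Sven ∈ Testing: no assignment then satisfies all the clues, so Sven ∉ Testing.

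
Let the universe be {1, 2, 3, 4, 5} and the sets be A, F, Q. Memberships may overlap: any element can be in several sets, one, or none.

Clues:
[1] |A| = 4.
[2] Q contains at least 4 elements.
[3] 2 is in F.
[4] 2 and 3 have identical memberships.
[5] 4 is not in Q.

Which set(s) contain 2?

2: A, F, Q

From (3): 2 ∈ F.
From (5): 4 ∉ Q.
(2): only 4 candidates remain for Q, so all are in.
(4): 3 matches 2: 3 ∈ F.
Suppose 2 ∉ A: no assignment then satisfies all the clues, so 2 ∈ A.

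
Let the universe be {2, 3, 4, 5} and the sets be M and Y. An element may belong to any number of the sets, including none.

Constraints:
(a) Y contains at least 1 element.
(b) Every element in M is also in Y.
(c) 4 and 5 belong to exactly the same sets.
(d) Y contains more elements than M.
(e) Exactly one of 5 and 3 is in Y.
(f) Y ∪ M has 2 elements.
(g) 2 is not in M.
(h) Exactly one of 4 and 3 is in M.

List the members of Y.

Y = {2, 3}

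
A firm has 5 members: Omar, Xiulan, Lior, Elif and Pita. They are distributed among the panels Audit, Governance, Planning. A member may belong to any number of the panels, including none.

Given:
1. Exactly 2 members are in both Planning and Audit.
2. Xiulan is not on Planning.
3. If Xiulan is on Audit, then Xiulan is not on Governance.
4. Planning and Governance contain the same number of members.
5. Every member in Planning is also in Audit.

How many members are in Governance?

2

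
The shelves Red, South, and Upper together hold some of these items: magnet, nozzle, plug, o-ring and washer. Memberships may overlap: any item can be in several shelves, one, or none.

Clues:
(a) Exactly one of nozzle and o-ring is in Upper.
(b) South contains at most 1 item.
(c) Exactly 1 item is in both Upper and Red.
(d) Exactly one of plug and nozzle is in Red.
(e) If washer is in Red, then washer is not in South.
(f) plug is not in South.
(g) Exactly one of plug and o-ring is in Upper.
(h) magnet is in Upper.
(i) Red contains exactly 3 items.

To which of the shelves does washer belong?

washer: Red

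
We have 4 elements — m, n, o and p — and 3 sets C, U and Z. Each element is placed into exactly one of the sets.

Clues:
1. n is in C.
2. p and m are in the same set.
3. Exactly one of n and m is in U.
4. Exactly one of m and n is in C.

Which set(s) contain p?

p: U

From (1): n ∈ C.
(3) (exactly one): m ∈ U.
(2): p matches m: p ∉ C.
(2): p matches m: p ∈ U.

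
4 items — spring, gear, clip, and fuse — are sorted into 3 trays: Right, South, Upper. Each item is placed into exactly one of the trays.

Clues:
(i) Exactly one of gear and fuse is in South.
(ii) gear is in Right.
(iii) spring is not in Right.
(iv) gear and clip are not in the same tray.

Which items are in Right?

Right = {gear}

From (ii): gear ∈ Right.
From (iii): spring ∉ Right.
(i) (exactly one): fuse ∈ South.
(iv): clip ∉ Right.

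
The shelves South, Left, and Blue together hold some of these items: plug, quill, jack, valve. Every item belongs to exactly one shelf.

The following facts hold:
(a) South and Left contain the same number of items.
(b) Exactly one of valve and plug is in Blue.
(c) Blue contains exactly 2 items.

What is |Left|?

1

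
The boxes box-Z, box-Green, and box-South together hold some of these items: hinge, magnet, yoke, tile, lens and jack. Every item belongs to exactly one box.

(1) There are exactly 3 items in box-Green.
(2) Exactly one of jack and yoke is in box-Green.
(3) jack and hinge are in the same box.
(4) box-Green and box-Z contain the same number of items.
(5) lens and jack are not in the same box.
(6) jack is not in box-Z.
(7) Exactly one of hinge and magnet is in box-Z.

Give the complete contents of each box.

box-Z = {lens, magnet, yoke}; box-Green = {hinge, jack, tile}; box-South = {}

From (6): jack ∉ box-Z.
(3): hinge matches jack: hinge ∉ box-Z.
(7) (exactly one): magnet ∈ box-Z.
Suppose hinge ∉ box-Green: no assignment then satisfies all the clues, so hinge ∈ box-Green.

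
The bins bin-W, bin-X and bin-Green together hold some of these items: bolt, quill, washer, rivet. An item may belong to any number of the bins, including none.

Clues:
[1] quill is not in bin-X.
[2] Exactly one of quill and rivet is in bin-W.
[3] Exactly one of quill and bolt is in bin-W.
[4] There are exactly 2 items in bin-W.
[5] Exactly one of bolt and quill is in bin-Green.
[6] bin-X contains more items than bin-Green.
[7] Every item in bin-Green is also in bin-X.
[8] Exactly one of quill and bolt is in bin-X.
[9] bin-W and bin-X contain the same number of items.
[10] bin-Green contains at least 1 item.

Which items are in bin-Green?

From (1): quill ∉ bin-X.
(7) contrapositive: quill ∉ bin-Green.
(8) (exactly one): bolt ∈ bin-X.
(5) (exactly one): bolt ∈ bin-Green.
Suppose washer ∈ bin-Green: no assignment then satisfies all the clues, so washer ∉ bin-Green.

bin-Green = {bolt}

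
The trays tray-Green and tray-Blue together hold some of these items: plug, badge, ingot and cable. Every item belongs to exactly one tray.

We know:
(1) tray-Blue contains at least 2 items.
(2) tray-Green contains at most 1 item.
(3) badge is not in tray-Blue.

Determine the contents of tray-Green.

tray-Green = {badge}

From (3): badge ∉ tray-Blue.
Only one tray left: badge ∈ tray-Green.
(2): tray-Green already has 1, so the rest are out.
Only one tray left: plug ∈ tray-Blue.
Only one tray left: ingot ∈ tray-Blue.
Only one tray left: cable ∈ tray-Blue.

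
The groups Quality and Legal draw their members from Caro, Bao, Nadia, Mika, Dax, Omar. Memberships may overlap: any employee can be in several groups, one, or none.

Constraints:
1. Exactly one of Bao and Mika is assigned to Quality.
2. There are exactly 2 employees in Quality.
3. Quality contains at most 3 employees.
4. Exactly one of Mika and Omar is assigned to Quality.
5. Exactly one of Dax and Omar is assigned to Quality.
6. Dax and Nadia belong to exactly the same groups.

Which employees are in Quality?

Quality = {Bao, Omar}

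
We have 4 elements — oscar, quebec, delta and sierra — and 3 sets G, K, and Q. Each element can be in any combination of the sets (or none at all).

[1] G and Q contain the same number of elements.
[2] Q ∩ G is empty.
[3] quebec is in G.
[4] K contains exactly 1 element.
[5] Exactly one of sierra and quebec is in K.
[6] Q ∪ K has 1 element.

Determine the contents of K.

K = {sierra}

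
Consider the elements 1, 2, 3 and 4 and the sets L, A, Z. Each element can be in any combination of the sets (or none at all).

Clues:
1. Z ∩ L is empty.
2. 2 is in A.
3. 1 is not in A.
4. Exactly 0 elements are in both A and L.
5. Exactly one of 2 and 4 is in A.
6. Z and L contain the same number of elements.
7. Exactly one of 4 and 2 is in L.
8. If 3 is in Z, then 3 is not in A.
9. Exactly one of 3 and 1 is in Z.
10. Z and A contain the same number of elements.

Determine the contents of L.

L = {4}

From (2): 2 ∈ A.
From (3): 1 ∉ A.
(5) (exactly one): 4 ∉ A.
Suppose 1 ∈ L: no assignment then satisfies all the clues, so 1 ∉ L.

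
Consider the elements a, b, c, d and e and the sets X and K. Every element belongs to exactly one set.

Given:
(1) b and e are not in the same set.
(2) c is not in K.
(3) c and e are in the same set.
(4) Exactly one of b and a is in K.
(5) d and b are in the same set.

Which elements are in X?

From (2): c ∉ K.
(3): e matches c: e ∉ K.
Only one set left: c ∈ X.
Only one set left: e ∈ X.
(1): b ∉ X.
(5): d matches b: d ∉ X.
Only one set left: b ∈ K.
Only one set left: d ∈ K.
(4) (exactly one): a ∉ K.
Only one set left: a ∈ X.

X = {a, c, e}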